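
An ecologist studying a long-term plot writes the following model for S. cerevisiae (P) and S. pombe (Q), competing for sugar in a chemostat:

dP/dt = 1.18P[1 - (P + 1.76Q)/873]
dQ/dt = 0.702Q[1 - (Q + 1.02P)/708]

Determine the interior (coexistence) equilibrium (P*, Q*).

Setting both brackets to zero gives the nullclines P + 1.76Q = 873 and 1.02P + Q = 708.
Substituting Q = 708 - 1.02P into the first: P(1 - 1.76·1.02) = 873 - 1.76·708.
So P* = -373/-0.795 = 469, and then Q* = 708 - 1.02·469 = 229.

P* ≈ 469, Q* ≈ 229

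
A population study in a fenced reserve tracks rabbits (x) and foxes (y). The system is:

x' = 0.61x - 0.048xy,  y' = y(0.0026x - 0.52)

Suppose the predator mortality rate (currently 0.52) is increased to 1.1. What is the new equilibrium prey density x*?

At the interior fixed point, setting dy/dt = 0 with y > 0 fixes x* = (predator death rate)/(xy coefficient) — independent of the other coefficients.
With the change, x* = 1.1/0.0026 = 423; it rises from 200.

x* ≈ 423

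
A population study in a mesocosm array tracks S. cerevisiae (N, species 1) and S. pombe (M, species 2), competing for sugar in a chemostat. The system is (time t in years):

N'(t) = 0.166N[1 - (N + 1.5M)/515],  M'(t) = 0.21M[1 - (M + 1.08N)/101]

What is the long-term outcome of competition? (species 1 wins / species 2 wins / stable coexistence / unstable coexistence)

species 1 excludes species 2

Compare the nullcline intercepts: K1/α12 = 515/1.5 = 343 > K2 = 101; K2/α21 = 101/1.08 = 93.5 < K1 = 515.
Since the inequalities point opposite ways, species 1 can invade but species 2 cannot.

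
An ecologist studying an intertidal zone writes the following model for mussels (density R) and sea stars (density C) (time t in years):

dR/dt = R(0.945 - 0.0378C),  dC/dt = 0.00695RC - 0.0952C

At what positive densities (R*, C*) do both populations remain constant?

Set dC/dt = 0 with C > 0: 0.00695R - 0.0952 = 0, so R* = 0.0952/0.00695 = 13.7.
Set dR/dt = 0 with R > 0: 0.945 - 0.0378C = 0, so C* = 0.945/0.0378 = 25.

R* ≈ 13.7, C* ≈ 25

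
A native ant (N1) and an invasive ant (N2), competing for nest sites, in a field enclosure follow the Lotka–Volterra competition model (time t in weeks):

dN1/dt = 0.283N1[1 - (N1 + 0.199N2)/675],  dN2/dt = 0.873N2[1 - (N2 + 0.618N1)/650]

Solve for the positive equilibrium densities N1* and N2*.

Setting both brackets to zero gives the nullclines N1 + 0.199N2 = 675 and 0.618N1 + N2 = 650.
Substituting N2 = 650 - 0.618N1 into the first: N1(1 - 0.199·0.618) = 675 - 0.199·650.
So N1* = 546/0.877 = 622, and then N2* = 650 - 0.618·622 = 266.

N1* ≈ 622, N2* ≈ 266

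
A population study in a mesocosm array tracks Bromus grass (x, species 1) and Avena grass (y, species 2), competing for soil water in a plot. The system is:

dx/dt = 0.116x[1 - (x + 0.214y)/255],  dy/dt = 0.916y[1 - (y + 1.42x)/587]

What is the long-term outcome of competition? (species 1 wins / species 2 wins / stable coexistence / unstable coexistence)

Compare the nullcline intercepts: K1/α12 = 255/0.214 = 1190 > K2 = 587; K2/α21 = 587/1.42 = 413 > K1 = 255.
Since both inequalities hold, each species can invade when rare, so the interior equilibrium is stable.

stable coexistence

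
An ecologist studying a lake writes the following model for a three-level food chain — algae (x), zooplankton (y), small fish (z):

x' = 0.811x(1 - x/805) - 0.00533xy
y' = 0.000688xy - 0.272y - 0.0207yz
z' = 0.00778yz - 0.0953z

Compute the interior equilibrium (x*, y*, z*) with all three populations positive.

From dz/dt = 0: 0.00778y* = 0.0953, so y* = 12.2.
From dx/dt = 0: 0.811(1 - x*/805) = 0.00533·12.2, giving x* = 805·(1 - 0.0805) = 740.
From dy/dt = 0: 0.000688·740 - 0.272 = 0.0207z*, so z* = 0.237/0.0207 = 11.5.

x* ≈ 740, y* ≈ 12.2, z* ≈ 11.5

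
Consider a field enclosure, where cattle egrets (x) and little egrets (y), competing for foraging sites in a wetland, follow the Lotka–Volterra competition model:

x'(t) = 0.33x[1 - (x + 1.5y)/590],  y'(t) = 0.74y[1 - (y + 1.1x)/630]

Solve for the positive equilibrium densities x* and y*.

Setting both brackets to zero gives the nullclines x + 1.5y = 590 and 1.1x + y = 630.
Substituting y = 630 - 1.1x into the first: x(1 - 1.5·1.1) = 590 - 1.5·630.
So x* = -355/-0.65 = 546, and then y* = 630 - 1.1·546 = 29.2.

x* ≈ 546, y* ≈ 29.2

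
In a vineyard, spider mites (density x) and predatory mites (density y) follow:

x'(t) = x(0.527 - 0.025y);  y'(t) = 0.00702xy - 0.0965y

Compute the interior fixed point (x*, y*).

Set dy/dt = 0 with y > 0: 0.00702x - 0.0965 = 0, so x* = 0.0965/0.00702 = 13.7.
Set dx/dt = 0 with x > 0: 0.527 - 0.025y = 0, so y* = 0.527/0.025 = 21.1.

x* ≈ 13.7, y* ≈ 21.1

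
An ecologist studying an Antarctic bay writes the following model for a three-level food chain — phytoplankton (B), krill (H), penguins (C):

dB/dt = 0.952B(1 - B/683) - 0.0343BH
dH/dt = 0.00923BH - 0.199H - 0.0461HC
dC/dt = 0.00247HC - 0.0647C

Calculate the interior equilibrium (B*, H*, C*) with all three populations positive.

B* ≈ 38.4, H* ≈ 26.2, C* ≈ 3.37

From dC/dt = 0: 0.00247H* = 0.0647, so H* = 26.2.
From dB/dt = 0: 0.952(1 - B*/683) = 0.0343·26.2, giving B* = 683·(1 - 0.944) = 38.4.
From dH/dt = 0: 0.00923·38.4 - 0.199 = 0.0461C*, so C* = 0.156/0.0461 = 3.37.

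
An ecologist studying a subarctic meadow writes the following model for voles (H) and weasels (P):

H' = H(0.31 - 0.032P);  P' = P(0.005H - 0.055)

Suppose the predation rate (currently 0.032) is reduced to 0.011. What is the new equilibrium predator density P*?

At the interior fixed point, setting dH/dt = 0 with H > 0 fixes P* = (prey growth rate)/(HP coefficient) — independent of the other coefficients.
With the change, P* = 0.31/0.011 = 28.2; it rises from 9.69.

P* ≈ 28.2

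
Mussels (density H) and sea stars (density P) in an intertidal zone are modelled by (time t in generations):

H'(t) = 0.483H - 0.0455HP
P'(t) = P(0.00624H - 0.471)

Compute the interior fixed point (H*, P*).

Set dP/dt = 0 with P > 0: 0.00624H - 0.471 = 0, so H* = 0.471/0.00624 = 75.5.
Set dH/dt = 0 with H > 0: 0.483 - 0.0455P = 0, so P* = 0.483/0.0455 = 10.6.

H* ≈ 75.5, P* ≈ 10.6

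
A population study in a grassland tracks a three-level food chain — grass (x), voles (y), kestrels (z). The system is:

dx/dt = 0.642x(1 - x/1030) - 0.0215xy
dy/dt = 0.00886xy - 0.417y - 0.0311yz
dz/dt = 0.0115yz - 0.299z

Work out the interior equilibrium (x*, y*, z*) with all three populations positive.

From dz/dt = 0: 0.0115y* = 0.299, so y* = 26.
From dx/dt = 0: 0.642(1 - x*/1030) = 0.0215·26, giving x* = 1030·(1 - 0.871) = 133.
From dy/dt = 0: 0.00886·133 - 0.417 = 0.0311z*, so z* = 0.763/0.0311 = 24.5.

x* ≈ 133, y* ≈ 26, z* ≈ 24.5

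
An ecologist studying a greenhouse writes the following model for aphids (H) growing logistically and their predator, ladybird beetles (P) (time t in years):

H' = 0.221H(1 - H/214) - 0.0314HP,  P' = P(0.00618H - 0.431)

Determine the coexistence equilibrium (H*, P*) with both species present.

H* ≈ 69.7, P* ≈ 4.74

From dP/dt = 0 with P > 0: 0.00618H* = 0.431, so H* = 69.7.
Substitute into dH/dt = 0: 0.221(1 - 69.7/214) = 0.0314P*.
The bracket is 0.674, giving P* = 0.149/0.0314 = 4.74.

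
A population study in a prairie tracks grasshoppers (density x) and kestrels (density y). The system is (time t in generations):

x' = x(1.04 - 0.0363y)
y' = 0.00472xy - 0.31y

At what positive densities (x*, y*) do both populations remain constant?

Set dy/dt = 0 with y > 0: 0.00472x - 0.31 = 0, so x* = 0.31/0.00472 = 65.7.
Set dx/dt = 0 with x > 0: 1.04 - 0.0363y = 0, so y* = 1.04/0.0363 = 28.7.

x* ≈ 65.7, y* ≈ 28.7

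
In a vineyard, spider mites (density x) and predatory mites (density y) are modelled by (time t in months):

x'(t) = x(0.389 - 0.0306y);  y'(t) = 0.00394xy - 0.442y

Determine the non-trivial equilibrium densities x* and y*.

Set dy/dt = 0 with y > 0: 0.00394x - 0.442 = 0, so x* = 0.442/0.00394 = 112.
Set dx/dt = 0 with x > 0: 0.389 - 0.0306y = 0, so y* = 0.389/0.0306 = 12.7.

x* ≈ 112, y* ≈ 12.7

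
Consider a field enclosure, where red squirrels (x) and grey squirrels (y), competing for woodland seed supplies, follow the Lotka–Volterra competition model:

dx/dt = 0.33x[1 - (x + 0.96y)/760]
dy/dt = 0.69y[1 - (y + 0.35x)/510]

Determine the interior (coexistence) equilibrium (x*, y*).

x* ≈ 407, y* ≈ 367

Setting both brackets to zero gives the nullclines x + 0.96y = 760 and 0.35x + y = 510.
Substituting y = 510 - 0.35x into the first: x(1 - 0.96·0.35) = 760 - 0.96·510.
So x* = 270/0.664 = 407, and then y* = 510 - 0.35·407 = 367.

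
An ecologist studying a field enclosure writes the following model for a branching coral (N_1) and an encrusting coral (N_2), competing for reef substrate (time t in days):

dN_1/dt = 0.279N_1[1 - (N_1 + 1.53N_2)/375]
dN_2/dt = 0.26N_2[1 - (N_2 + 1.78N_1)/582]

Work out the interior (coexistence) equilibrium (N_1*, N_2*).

N_1* ≈ 299, N_2* ≈ 49.6

Setting both brackets to zero gives the nullclines N_1 + 1.53N_2 = 375 and 1.78N_1 + N_2 = 582.
Substituting N_2 = 582 - 1.78N_1 into the first: N_1(1 - 1.53·1.78) = 375 - 1.53·582.
So N_1* = -515/-1.72 = 299, and then N_2* = 582 - 1.78·299 = 49.6.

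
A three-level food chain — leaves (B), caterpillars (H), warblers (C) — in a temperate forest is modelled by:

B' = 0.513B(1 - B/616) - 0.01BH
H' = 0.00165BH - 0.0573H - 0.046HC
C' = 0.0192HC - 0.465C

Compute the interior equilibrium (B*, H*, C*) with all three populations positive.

B* ≈ 325, H* ≈ 24.2, C* ≈ 10.4

From dC/dt = 0: 0.0192H* = 0.465, so H* = 24.2.
From dB/dt = 0: 0.513(1 - B*/616) = 0.01·24.2, giving B* = 616·(1 - 0.472) = 325.
From dH/dt = 0: 0.00165·325 - 0.0573 = 0.046C*, so C* = 0.479/0.046 = 10.4.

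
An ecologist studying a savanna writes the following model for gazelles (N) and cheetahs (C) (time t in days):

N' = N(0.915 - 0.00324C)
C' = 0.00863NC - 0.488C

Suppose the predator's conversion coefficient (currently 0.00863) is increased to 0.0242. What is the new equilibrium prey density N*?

At the interior fixed point, setting dC/dt = 0 with C > 0 fixes N* = (predator death rate)/(NC coefficient) — independent of the other coefficients.
With the change, N* = 0.488/0.0242 = 20.2; it falls from 56.5.

N* ≈ 20.2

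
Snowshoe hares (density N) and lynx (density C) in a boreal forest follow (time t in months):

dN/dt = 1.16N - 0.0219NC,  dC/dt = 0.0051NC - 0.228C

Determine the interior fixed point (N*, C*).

Set dC/dt = 0 with C > 0: 0.0051N - 0.228 = 0, so N* = 0.228/0.0051 = 44.7.
Set dN/dt = 0 with N > 0: 1.16 - 0.0219C = 0, so C* = 1.16/0.0219 = 53.

N* ≈ 44.7, C* ≈ 53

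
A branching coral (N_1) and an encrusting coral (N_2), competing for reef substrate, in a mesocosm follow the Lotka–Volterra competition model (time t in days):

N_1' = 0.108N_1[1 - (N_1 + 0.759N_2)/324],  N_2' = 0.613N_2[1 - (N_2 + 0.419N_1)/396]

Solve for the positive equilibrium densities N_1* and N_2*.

N_1* ≈ 34.4, N_2* ≈ 382

Setting both brackets to zero gives the nullclines N_1 + 0.759N_2 = 324 and 0.419N_1 + N_2 = 396.
Substituting N_2 = 396 - 0.419N_1 into the first: N_1(1 - 0.759·0.419) = 324 - 0.759·396.
So N_1* = 23.4/0.682 = 34.4, and then N_2* = 396 - 0.419·34.4 = 382.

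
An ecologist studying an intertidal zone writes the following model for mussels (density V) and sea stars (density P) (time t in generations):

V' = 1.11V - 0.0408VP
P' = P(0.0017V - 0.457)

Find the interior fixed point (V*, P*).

Set dP/dt = 0 with P > 0: 0.0017V - 0.457 = 0, so V* = 0.457/0.0017 = 269.
Set dV/dt = 0 with V > 0: 1.11 - 0.0408P = 0, so P* = 1.11/0.0408 = 27.2.

V* ≈ 269, P* ≈ 27.2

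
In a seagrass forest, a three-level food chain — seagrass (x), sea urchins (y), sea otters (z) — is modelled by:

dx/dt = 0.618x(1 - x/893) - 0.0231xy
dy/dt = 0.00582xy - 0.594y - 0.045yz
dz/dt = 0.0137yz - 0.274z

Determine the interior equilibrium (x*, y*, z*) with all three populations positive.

x* ≈ 225, y* ≈ 20, z* ≈ 16

From dz/dt = 0: 0.0137y* = 0.274, so y* = 20.
From dx/dt = 0: 0.618(1 - x*/893) = 0.0231·20, giving x* = 893·(1 - 0.748) = 225.
From dy/dt = 0: 0.00582·225 - 0.594 = 0.045z*, so z* = 0.718/0.045 = 16.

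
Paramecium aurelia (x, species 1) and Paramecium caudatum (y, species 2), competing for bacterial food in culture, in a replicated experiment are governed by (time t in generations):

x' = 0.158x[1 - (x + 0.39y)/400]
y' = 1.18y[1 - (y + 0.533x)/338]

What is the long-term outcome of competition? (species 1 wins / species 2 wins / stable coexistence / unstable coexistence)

stable coexistence

Compare the nullcline intercepts: K1/α12 = 400/0.39 = 1030 > K2 = 338; K2/α21 = 338/0.533 = 634 > K1 = 400.
Since both inequalities hold, each species can invade when rare, so the interior equilibrium is stable.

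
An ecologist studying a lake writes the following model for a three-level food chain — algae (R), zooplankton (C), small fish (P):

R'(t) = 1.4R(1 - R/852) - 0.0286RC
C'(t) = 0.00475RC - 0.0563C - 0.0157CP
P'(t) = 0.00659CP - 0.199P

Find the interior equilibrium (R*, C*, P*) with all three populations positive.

From dP/dt = 0: 0.00659C* = 0.199, so C* = 30.2.
From dR/dt = 0: 1.4(1 - R*/852) = 0.0286·30.2, giving R* = 852·(1 - 0.617) = 326.
From dC/dt = 0: 0.00475·326 - 0.0563 = 0.0157P*, so P* = 1.49/0.0157 = 95.2.

R* ≈ 326, C* ≈ 30.2, P* ≈ 95.2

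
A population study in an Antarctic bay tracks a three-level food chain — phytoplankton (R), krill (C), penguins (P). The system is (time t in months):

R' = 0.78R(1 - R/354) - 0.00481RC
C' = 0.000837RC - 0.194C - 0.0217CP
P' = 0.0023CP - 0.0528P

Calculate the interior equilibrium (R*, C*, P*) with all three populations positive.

R* ≈ 304, C* ≈ 23, P* ≈ 2.78

From dP/dt = 0: 0.0023C* = 0.0528, so C* = 23.
From dR/dt = 0: 0.78(1 - R*/354) = 0.00481·23, giving R* = 354·(1 - 0.142) = 304.
From dC/dt = 0: 0.000837·304 - 0.194 = 0.0217P*, so P* = 0.0604/0.0217 = 2.78.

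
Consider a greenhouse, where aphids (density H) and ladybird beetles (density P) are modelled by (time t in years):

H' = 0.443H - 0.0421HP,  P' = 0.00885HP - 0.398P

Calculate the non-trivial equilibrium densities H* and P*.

H* ≈ 45, P* ≈ 10.5

Set dP/dt = 0 with P > 0: 0.00885H - 0.398 = 0, so H* = 0.398/0.00885 = 45.
Set dH/dt = 0 with H > 0: 0.443 - 0.0421P = 0, so P* = 0.443/0.0421 = 10.5.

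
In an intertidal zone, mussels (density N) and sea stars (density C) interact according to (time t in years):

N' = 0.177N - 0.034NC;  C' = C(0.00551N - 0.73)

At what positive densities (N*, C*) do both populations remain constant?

Set dC/dt = 0 with C > 0: 0.00551N - 0.73 = 0, so N* = 0.73/0.00551 = 132.
Set dN/dt = 0 with N > 0: 0.177 - 0.034C = 0, so C* = 0.177/0.034 = 5.21.

N* ≈ 132, C* ≈ 5.21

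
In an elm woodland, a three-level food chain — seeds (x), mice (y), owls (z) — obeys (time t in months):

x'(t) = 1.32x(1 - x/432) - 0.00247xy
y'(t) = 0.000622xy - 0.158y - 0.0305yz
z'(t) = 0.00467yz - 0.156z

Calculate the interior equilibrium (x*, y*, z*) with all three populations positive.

x* ≈ 405, y* ≈ 33.4, z* ≈ 3.08

From dz/dt = 0: 0.00467y* = 0.156, so y* = 33.4.
From dx/dt = 0: 1.32(1 - x*/432) = 0.00247·33.4, giving x* = 432·(1 - 0.0625) = 405.
From dy/dt = 0: 0.000622·405 - 0.158 = 0.0305z*, so z* = 0.0939/0.0305 = 3.08.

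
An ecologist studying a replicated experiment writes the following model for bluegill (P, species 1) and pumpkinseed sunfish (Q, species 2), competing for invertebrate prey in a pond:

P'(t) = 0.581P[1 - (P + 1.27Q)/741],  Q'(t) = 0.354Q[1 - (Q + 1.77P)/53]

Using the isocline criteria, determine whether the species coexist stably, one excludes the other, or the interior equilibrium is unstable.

Compare the nullcline intercepts: K1/α12 = 741/1.27 = 583 > K2 = 53; K2/α21 = 53/1.77 = 29.9 < K1 = 741.
Since the inequalities point opposite ways, species 1 can invade but species 2 cannot.

species 1 excludes species 2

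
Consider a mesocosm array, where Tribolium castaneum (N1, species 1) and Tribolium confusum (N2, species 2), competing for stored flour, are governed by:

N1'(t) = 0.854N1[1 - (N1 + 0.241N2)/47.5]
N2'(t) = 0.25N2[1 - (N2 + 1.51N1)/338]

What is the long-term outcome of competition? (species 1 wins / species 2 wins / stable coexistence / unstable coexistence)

species 2 excludes species 1

Compare the nullcline intercepts: K1/α12 = 47.5/0.241 = 197 < K2 = 338; K2/α21 = 338/1.51 = 224 > K1 = 47.5.
Since the inequalities point opposite ways, species 2 can invade but species 1 cannot.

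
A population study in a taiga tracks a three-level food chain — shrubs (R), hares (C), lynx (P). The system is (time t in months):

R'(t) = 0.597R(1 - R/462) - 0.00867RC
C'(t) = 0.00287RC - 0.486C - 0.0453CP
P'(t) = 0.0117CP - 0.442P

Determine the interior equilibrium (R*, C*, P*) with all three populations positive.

R* ≈ 209, C* ≈ 37.8, P* ≈ 2.48

From dP/dt = 0: 0.0117C* = 0.442, so C* = 37.8.
From dR/dt = 0: 0.597(1 - R*/462) = 0.00867·37.8, giving R* = 462·(1 - 0.549) = 209.
From dC/dt = 0: 0.00287·209 - 0.486 = 0.0453P*, so P* = 0.112/0.0453 = 2.48.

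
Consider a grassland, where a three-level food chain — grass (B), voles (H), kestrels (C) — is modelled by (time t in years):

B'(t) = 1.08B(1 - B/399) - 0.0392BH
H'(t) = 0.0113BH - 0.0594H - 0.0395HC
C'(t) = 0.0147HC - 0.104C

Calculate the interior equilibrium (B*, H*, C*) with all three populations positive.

From dC/dt = 0: 0.0147H* = 0.104, so H* = 7.07.
From dB/dt = 0: 1.08(1 - B*/399) = 0.0392·7.07, giving B* = 399·(1 - 0.257) = 297.
From dH/dt = 0: 0.0113·297 - 0.0594 = 0.0395C*, so C* = 3.29/0.0395 = 83.3.

B* ≈ 297, H* ≈ 7.07, C* ≈ 83.3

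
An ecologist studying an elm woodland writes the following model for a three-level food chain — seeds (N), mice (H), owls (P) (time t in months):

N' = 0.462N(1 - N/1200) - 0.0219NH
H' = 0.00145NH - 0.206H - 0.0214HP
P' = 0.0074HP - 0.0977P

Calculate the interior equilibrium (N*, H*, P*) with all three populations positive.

N* ≈ 449, H* ≈ 13.2, P* ≈ 20.8

From dP/dt = 0: 0.0074H* = 0.0977, so H* = 13.2.
From dN/dt = 0: 0.462(1 - N*/1200) = 0.0219·13.2, giving N* = 1200·(1 - 0.626) = 449.
From dH/dt = 0: 0.00145·449 - 0.206 = 0.0214P*, so P* = 0.445/0.0214 = 20.8.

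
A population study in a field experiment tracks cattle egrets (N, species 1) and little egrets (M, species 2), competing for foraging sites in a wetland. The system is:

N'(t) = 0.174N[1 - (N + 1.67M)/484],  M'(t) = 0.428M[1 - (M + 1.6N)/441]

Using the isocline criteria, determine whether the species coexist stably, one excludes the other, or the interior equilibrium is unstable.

unstable coexistence (outcome depends on initial conditions)

Compare the nullcline intercepts: K1/α12 = 484/1.67 = 290 < K2 = 441; K2/α21 = 441/1.6 = 276 < K1 = 484.
Since both are reversed, neither can invade when rare; the interior point is a saddle.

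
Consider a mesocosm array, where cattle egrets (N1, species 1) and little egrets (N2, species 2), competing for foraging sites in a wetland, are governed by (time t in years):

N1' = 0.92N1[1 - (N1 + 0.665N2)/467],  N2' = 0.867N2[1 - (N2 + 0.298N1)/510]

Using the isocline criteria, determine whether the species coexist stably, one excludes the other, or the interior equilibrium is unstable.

Compare the nullcline intercepts: K1/α12 = 467/0.665 = 702 > K2 = 510; K2/α21 = 510/0.298 = 1710 > K1 = 467.
Since both inequalities hold, each species can invade when rare, so the interior equilibrium is stable.

stable coexistence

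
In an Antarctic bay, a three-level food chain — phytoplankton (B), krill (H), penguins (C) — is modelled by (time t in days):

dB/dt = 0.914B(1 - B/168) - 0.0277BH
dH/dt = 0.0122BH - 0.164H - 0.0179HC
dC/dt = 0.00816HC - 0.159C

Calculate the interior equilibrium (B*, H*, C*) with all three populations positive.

From dC/dt = 0: 0.00816H* = 0.159, so H* = 19.5.
From dB/dt = 0: 0.914(1 - B*/168) = 0.0277·19.5, giving B* = 168·(1 - 0.591) = 68.8.
From dH/dt = 0: 0.0122·68.8 - 0.164 = 0.0179C*, so C* = 0.675/0.0179 = 37.7.

B* ≈ 68.8, H* ≈ 19.5, C* ≈ 37.7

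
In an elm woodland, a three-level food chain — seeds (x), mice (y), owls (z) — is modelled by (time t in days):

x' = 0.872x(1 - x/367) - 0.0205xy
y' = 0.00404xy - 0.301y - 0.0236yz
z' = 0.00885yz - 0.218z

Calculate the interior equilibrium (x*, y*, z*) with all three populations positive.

From dz/dt = 0: 0.00885y* = 0.218, so y* = 24.6.
From dx/dt = 0: 0.872(1 - x*/367) = 0.0205·24.6, giving x* = 367·(1 - 0.579) = 154.
From dy/dt = 0: 0.00404·154 - 0.301 = 0.0236z*, so z* = 0.323/0.0236 = 13.7.

x* ≈ 154, y* ≈ 24.6, z* ≈ 13.7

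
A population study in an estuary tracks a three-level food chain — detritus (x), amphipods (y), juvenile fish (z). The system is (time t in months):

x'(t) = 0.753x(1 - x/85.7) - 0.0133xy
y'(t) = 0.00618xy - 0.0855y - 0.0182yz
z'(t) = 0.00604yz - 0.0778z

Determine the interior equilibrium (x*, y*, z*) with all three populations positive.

x* ≈ 66.2, y* ≈ 12.9, z* ≈ 17.8

From dz/dt = 0: 0.00604y* = 0.0778, so y* = 12.9.
From dx/dt = 0: 0.753(1 - x*/85.7) = 0.0133·12.9, giving x* = 85.7·(1 - 0.228) = 66.2.
From dy/dt = 0: 0.00618·66.2 - 0.0855 = 0.0182z*, so z* = 0.324/0.0182 = 17.8.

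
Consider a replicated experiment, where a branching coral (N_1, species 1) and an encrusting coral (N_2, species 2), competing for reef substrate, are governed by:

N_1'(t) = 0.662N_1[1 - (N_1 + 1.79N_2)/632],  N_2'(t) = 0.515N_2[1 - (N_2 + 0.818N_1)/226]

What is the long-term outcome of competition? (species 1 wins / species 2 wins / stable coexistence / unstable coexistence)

Compare the nullcline intercepts: K1/α12 = 632/1.79 = 353 > K2 = 226; K2/α21 = 226/0.818 = 276 < K1 = 632.
Since the inequalities point opposite ways, species 1 can invade but species 2 cannot.

species 1 excludes species 2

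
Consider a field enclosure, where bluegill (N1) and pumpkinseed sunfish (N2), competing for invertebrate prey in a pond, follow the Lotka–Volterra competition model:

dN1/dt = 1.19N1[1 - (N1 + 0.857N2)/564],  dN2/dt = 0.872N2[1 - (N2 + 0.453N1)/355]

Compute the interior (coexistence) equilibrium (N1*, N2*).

N1* ≈ 425, N2* ≈ 163

Setting both brackets to zero gives the nullclines N1 + 0.857N2 = 564 and 0.453N1 + N2 = 355.
Substituting N2 = 355 - 0.453N1 into the first: N1(1 - 0.857·0.453) = 564 - 0.857·355.
So N1* = 260/0.612 = 425, and then N2* = 355 - 0.453·425 = 163.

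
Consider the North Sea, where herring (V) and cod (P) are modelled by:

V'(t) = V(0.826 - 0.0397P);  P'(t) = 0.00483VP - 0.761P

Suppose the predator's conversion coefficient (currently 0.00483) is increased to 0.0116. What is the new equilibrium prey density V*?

V* ≈ 65.6

At the interior fixed point, setting dP/dt = 0 with P > 0 fixes V* = (predator death rate)/(VP coefficient) — independent of the other coefficients.
With the change, V* = 0.761/0.0116 = 65.6; it falls from 158.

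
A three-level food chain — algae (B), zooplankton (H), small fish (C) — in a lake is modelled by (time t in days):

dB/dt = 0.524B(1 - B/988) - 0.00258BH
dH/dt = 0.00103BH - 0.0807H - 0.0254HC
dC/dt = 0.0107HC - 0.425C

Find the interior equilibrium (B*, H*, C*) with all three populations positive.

From dC/dt = 0: 0.0107H* = 0.425, so H* = 39.7.
From dB/dt = 0: 0.524(1 - B*/988) = 0.00258·39.7, giving B* = 988·(1 - 0.196) = 795.
From dH/dt = 0: 0.00103·795 - 0.0807 = 0.0254C*, so C* = 0.738/0.0254 = 29.1.

B* ≈ 795, H* ≈ 39.7, C* ≈ 29.1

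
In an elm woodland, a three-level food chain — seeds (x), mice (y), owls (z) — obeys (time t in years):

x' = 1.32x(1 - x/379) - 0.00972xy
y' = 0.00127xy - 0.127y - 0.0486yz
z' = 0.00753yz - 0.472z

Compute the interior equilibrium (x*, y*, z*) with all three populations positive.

From dz/dt = 0: 0.00753y* = 0.472, so y* = 62.7.
From dx/dt = 0: 1.32(1 - x*/379) = 0.00972·62.7, giving x* = 379·(1 - 0.462) = 204.
From dy/dt = 0: 0.00127·204 - 0.127 = 0.0486z*, so z* = 0.132/0.0486 = 2.72.

x* ≈ 204, y* ≈ 62.7, z* ≈ 2.72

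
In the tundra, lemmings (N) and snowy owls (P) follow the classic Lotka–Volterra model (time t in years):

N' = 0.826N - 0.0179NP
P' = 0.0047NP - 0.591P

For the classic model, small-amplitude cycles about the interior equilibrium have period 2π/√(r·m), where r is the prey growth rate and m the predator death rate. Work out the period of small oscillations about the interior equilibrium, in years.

T ≈ 8.99 years

Here r = 0.826 and m = 0.591, so r·m = 0.488.
ω = √0.488 = 0.699 per year, hence T = 2π/ω ≈ 8.99 years.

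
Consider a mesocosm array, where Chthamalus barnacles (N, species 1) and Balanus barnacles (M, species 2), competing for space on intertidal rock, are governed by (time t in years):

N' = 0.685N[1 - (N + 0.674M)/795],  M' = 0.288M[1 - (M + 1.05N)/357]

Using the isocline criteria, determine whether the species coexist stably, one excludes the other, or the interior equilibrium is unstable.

Compare the nullcline intercepts: K1/α12 = 795/0.674 = 1180 > K2 = 357; K2/α21 = 357/1.05 = 340 < K1 = 795.
Since the inequalities point opposite ways, species 1 can invade but species 2 cannot.

species 1 excludes species 2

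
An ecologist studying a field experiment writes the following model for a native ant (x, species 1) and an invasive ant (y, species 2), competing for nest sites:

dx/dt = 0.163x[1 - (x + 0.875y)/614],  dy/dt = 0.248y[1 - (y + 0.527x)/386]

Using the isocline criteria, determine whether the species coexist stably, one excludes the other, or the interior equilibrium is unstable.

stable coexistence

Compare the nullcline intercepts: K1/α12 = 614/0.875 = 702 > K2 = 386; K2/α21 = 386/0.527 = 732 > K1 = 614.
Since both inequalities hold, each species can invade when rare, so the interior equilibrium is stable.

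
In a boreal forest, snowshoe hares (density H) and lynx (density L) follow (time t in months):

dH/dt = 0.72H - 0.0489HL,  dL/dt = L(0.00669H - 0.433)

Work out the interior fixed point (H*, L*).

H* ≈ 64.7, L* ≈ 14.7

Set dL/dt = 0 with L > 0: 0.00669H - 0.433 = 0, so H* = 0.433/0.00669 = 64.7.
Set dH/dt = 0 with H > 0: 0.72 - 0.0489L = 0, so L* = 0.72/0.0489 = 14.7.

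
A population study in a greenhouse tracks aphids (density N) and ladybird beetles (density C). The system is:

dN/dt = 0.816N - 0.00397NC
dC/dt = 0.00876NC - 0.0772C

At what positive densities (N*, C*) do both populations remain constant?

N* ≈ 8.81, C* ≈ 206

Set dC/dt = 0 with C > 0: 0.00876N - 0.0772 = 0, so N* = 0.0772/0.00876 = 8.81.
Set dN/dt = 0 with N > 0: 0.816 - 0.00397C = 0, so C* = 0.816/0.00397 = 206.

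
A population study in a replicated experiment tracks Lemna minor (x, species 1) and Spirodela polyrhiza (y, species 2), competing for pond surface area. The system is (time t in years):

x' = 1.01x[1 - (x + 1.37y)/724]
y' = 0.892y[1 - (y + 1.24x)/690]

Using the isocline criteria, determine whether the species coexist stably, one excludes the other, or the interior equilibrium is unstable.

Compare the nullcline intercepts: K1/α12 = 724/1.37 = 528 < K2 = 690; K2/α21 = 690/1.24 = 556 < K1 = 724.
Since both are reversed, neither can invade when rare; the interior point is a saddle.

unstable coexistence (outcome depends on initial conditions)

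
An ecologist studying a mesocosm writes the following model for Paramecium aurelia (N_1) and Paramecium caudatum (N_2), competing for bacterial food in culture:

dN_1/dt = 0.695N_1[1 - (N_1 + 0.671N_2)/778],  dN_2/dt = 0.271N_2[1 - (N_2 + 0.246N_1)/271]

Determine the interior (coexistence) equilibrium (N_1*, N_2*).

N_1* ≈ 714, N_2* ≈ 95.4

Setting both brackets to zero gives the nullclines N_1 + 0.671N_2 = 778 and 0.246N_1 + N_2 = 271.
Substituting N_2 = 271 - 0.246N_1 into the first: N_1(1 - 0.671·0.246) = 778 - 0.671·271.
So N_1* = 596/0.835 = 714, and then N_2* = 271 - 0.246·714 = 95.4.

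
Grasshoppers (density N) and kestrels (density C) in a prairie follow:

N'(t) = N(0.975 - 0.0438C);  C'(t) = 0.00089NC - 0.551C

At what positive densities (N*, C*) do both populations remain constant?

Set dC/dt = 0 with C > 0: 0.00089N - 0.551 = 0, so N* = 0.551/0.00089 = 619.
Set dN/dt = 0 with N > 0: 0.975 - 0.0438C = 0, so C* = 0.975/0.0438 = 22.3.

N* ≈ 619, C* ≈ 22.3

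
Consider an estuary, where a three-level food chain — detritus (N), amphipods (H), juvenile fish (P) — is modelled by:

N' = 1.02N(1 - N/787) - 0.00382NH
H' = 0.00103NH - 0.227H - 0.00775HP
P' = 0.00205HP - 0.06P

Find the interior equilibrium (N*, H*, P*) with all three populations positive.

N* ≈ 701, H* ≈ 29.3, P* ≈ 63.8

From dP/dt = 0: 0.00205H* = 0.06, so H* = 29.3.
From dN/dt = 0: 1.02(1 - N*/787) = 0.00382·29.3, giving N* = 787·(1 - 0.11) = 701.
From dH/dt = 0: 0.00103·701 - 0.227 = 0.00775P*, so P* = 0.495/0.00775 = 63.8.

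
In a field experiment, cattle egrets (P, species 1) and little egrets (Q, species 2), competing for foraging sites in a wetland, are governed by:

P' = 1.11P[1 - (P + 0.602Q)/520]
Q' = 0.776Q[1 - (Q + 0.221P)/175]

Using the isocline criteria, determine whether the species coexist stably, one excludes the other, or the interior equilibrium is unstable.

stable coexistence

Compare the nullcline intercepts: K1/α12 = 520/0.602 = 864 > K2 = 175; K2/α21 = 175/0.221 = 792 > K1 = 520.
Since both inequalities hold, each species can invade when rare, so the interior equilibrium is stable.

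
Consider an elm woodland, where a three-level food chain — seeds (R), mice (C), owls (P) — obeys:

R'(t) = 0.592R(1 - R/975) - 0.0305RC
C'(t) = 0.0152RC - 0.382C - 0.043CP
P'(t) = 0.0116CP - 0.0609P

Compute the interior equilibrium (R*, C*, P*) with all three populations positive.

R* ≈ 711, C* ≈ 5.25, P* ≈ 243

From dP/dt = 0: 0.0116C* = 0.0609, so C* = 5.25.
From dR/dt = 0: 0.592(1 - R*/975) = 0.0305·5.25, giving R* = 975·(1 - 0.27) = 711.
From dC/dt = 0: 0.0152·711 - 0.382 = 0.043P*, so P* = 10.4/0.043 = 243.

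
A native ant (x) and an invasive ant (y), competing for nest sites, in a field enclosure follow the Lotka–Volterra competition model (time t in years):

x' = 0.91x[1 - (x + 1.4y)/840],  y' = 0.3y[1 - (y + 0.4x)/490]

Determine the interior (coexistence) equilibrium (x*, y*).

Setting both brackets to zero gives the nullclines x + 1.4y = 840 and 0.4x + y = 490.
Substituting y = 490 - 0.4x into the first: x(1 - 1.4·0.4) = 840 - 1.4·490.
So x* = 154/0.44 = 350, and then y* = 490 - 0.4·350 = 350.

x* ≈ 350, y* ≈ 350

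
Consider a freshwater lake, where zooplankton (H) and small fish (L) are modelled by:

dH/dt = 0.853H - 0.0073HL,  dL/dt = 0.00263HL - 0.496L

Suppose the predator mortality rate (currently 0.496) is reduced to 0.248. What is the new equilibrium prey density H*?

H* ≈ 94.3

At the interior fixed point, setting dL/dt = 0 with L > 0 fixes H* = (predator death rate)/(HL coefficient) — independent of the other coefficients.
With the change, H* = 0.248/0.00263 = 94.3; it falls from 189.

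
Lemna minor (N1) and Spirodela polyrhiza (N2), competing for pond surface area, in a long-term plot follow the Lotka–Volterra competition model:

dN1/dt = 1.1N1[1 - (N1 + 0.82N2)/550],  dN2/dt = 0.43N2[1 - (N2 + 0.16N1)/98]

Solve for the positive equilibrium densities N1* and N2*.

N1* ≈ 541, N2* ≈ 11.5

Setting both brackets to zero gives the nullclines N1 + 0.82N2 = 550 and 0.16N1 + N2 = 98.
Substituting N2 = 98 - 0.16N1 into the first: N1(1 - 0.82·0.16) = 550 - 0.82·98.
So N1* = 470/0.869 = 541, and then N2* = 98 - 0.16·541 = 11.5.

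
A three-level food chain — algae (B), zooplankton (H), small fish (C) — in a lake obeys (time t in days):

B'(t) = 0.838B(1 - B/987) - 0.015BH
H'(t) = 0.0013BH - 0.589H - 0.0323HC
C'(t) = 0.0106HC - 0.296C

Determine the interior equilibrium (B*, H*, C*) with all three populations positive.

B* ≈ 494, H* ≈ 27.9, C* ≈ 1.63

From dC/dt = 0: 0.0106H* = 0.296, so H* = 27.9.
From dB/dt = 0: 0.838(1 - B*/987) = 0.015·27.9, giving B* = 987·(1 - 0.5) = 494.
From dH/dt = 0: 0.0013·494 - 0.589 = 0.0323C*, so C* = 0.0528/0.0323 = 1.63.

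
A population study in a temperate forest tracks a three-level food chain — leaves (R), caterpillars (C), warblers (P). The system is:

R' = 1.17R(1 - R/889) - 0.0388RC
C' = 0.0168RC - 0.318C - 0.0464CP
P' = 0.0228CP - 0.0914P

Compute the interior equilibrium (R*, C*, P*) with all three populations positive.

From dP/dt = 0: 0.0228C* = 0.0914, so C* = 4.01.
From dR/dt = 0: 1.17(1 - R*/889) = 0.0388·4.01, giving R* = 889·(1 - 0.133) = 771.
From dC/dt = 0: 0.0168·771 - 0.318 = 0.0464P*, so P* = 12.6/0.0464 = 272.

R* ≈ 771, C* ≈ 4.01, P* ≈ 272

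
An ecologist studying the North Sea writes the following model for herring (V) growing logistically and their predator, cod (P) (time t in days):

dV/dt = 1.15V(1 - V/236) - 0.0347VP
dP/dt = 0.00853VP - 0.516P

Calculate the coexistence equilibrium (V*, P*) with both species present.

From dP/dt = 0 with P > 0: 0.00853V* = 0.516, so V* = 60.5.
Substitute into dV/dt = 0: 1.15(1 - 60.5/236) = 0.0347P*.
The bracket is 0.744, giving P* = 0.855/0.0347 = 24.6.

V* ≈ 60.5, P* ≈ 24.6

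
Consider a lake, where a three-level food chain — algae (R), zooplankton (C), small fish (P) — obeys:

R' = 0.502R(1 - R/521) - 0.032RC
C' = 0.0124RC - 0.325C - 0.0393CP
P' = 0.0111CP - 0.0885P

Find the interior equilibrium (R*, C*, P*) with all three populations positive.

From dP/dt = 0: 0.0111C* = 0.0885, so C* = 7.97.
From dR/dt = 0: 0.502(1 - R*/521) = 0.032·7.97, giving R* = 521·(1 - 0.508) = 256.
From dC/dt = 0: 0.0124·256 - 0.325 = 0.0393P*, so P* = 2.85/0.0393 = 72.6.

R* ≈ 256, C* ≈ 7.97, P* ≈ 72.6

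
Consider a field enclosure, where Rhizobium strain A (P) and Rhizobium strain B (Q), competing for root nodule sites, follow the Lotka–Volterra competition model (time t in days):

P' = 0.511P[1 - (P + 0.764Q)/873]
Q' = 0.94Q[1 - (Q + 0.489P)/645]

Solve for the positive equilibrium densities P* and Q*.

Setting both brackets to zero gives the nullclines P + 0.764Q = 873 and 0.489P + Q = 645.
Substituting Q = 645 - 0.489P into the first: P(1 - 0.764·0.489) = 873 - 0.764·645.
So P* = 380/0.626 = 607, and then Q* = 645 - 0.489·607 = 348.

P* ≈ 607, Q* ≈ 348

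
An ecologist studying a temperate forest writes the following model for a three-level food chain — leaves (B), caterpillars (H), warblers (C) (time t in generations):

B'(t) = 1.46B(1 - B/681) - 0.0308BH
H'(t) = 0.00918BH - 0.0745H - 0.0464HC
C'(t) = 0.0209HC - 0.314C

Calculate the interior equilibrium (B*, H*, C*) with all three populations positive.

From dC/dt = 0: 0.0209H* = 0.314, so H* = 15.
From dB/dt = 0: 1.46(1 - B*/681) = 0.0308·15, giving B* = 681·(1 - 0.317) = 465.
From dH/dt = 0: 0.00918·465 - 0.0745 = 0.0464C*, so C* = 4.2/0.0464 = 90.4.

B* ≈ 465, H* ≈ 15, C* ≈ 90.4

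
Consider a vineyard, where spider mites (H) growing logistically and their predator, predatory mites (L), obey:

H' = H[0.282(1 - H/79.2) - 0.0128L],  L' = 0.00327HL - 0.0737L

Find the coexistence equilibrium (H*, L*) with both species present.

H* ≈ 22.5, L* ≈ 15.8

From dL/dt = 0 with L > 0: 0.00327H* = 0.0737, so H* = 22.5.
Substitute into dH/dt = 0: 0.282(1 - 22.5/79.2) = 0.0128L*.
The bracket is 0.715, giving L* = 0.202/0.0128 = 15.8.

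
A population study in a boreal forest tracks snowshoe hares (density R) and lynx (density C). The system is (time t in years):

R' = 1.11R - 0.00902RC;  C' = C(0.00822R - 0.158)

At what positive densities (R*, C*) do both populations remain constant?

Set dC/dt = 0 with C > 0: 0.00822R - 0.158 = 0, so R* = 0.158/0.00822 = 19.2.
Set dR/dt = 0 with R > 0: 1.11 - 0.00902C = 0, so C* = 1.11/0.00902 = 123.

R* ≈ 19.2, C* ≈ 123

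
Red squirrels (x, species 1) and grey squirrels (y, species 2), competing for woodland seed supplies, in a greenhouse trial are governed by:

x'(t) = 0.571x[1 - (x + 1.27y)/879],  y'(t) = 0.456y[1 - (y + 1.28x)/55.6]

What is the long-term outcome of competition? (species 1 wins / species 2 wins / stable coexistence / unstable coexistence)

Compare the nullcline intercepts: K1/α12 = 879/1.27 = 692 > K2 = 55.6; K2/α21 = 55.6/1.28 = 43.4 < K1 = 879.
Since the inequalities point opposite ways, species 1 can invade but species 2 cannot.

species 1 excludes species 2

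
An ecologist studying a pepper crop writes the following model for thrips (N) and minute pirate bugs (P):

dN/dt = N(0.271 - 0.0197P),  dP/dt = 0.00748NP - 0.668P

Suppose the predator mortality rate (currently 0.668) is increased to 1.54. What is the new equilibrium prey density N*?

N* ≈ 206

At the interior fixed point, setting dP/dt = 0 with P > 0 fixes N* = (predator death rate)/(NP coefficient) — independent of the other coefficients.
With the change, N* = 1.54/0.00748 = 206; it rises from 89.3.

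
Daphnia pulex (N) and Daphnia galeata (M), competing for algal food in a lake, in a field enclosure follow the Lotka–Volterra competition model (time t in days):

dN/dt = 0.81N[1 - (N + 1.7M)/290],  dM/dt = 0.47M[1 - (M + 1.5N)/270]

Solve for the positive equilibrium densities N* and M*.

N* ≈ 109, M* ≈ 106

Setting both brackets to zero gives the nullclines N + 1.7M = 290 and 1.5N + M = 270.
Substituting M = 270 - 1.5N into the first: N(1 - 1.7·1.5) = 290 - 1.7·270.
So N* = -169/-1.55 = 109, and then M* = 270 - 1.5·109 = 106.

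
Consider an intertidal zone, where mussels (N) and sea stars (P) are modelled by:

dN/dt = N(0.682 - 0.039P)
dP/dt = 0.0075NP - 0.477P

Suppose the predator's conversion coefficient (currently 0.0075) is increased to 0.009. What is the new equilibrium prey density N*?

At the interior fixed point, setting dP/dt = 0 with P > 0 fixes N* = (predator death rate)/(NP coefficient) — independent of the other coefficients.
With the change, N* = 0.477/0.009 = 53; it falls from 63.6.

N* ≈ 53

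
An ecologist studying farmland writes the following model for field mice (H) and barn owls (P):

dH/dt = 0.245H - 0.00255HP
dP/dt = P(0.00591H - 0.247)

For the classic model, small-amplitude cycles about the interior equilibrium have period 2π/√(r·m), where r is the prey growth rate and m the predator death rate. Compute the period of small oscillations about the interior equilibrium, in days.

Here r = 0.245 and m = 0.247, so r·m = 0.0605.
ω = √0.0605 = 0.246 per day, hence T = 2π/ω ≈ 25.5 days.

T ≈ 25.5 days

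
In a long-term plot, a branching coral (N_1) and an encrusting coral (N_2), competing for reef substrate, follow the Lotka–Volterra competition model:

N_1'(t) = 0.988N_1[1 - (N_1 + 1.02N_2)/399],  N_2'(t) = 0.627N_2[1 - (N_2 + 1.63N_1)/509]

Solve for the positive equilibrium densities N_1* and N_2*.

N_1* ≈ 181, N_2* ≈ 213

Setting both brackets to zero gives the nullclines N_1 + 1.02N_2 = 399 and 1.63N_1 + N_2 = 509.
Substituting N_2 = 509 - 1.63N_1 into the first: N_1(1 - 1.02·1.63) = 399 - 1.02·509.
So N_1* = -120/-0.663 = 181, and then N_2* = 509 - 1.63·181 = 213.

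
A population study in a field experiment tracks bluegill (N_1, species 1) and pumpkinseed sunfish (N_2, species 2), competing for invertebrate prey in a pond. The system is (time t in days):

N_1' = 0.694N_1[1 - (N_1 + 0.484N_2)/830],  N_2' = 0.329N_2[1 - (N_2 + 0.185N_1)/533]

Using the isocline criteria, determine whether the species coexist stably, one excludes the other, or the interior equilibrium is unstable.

stable coexistence

Compare the nullcline intercepts: K1/α12 = 830/0.484 = 1710 > K2 = 533; K2/α21 = 533/0.185 = 2880 > K1 = 830.
Since both inequalities hold, each species can invade when rare, so the interior equilibrium is stable.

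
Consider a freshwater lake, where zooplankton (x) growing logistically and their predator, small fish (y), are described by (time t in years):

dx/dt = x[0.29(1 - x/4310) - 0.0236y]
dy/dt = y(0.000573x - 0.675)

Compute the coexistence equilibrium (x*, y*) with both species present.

From dy/dt = 0 with y > 0: 0.000573x* = 0.675, so x* = 1180.
Substitute into dx/dt = 0: 0.29(1 - 1180/4310) = 0.0236y*.
The bracket is 0.727, giving y* = 0.211/0.0236 = 8.93.

x* ≈ 1180, y* ≈ 8.93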